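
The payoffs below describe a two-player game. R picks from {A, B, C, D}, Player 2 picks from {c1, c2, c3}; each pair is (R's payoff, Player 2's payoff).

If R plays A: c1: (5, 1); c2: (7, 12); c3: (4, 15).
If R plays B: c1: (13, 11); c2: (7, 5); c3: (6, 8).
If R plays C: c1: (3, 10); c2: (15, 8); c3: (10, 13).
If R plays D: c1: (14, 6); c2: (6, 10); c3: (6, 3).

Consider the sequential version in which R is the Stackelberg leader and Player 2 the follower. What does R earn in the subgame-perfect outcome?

Backward induction with R moving first.
- A → Player 2 plays c3 (best of 1, 12, 15); R gets 4.
- B → Player 2 plays c1 (best of 11, 5, 8); R gets 13.
- C → Player 2 plays c3 (best of 10, 8, 13); R gets 10.
- D → Player 2 plays c2 (best of 6, 10, 3); R gets 6.
Maximizing over 4, 13, 10, 6, R chooses B. Subgame-perfect outcome: (B, c1) with payoffs (13, 11).

13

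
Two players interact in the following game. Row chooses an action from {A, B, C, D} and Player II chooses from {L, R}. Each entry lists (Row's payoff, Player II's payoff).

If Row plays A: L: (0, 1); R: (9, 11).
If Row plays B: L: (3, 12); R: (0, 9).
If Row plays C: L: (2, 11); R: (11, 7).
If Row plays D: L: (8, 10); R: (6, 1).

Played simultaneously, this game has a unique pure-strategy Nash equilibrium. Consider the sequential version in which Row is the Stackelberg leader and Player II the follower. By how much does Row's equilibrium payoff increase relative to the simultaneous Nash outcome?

1

Solve by backward induction (Row leads).
- A → Player II plays R (best of 1, 11); Row gets 9.
- B → Player II plays L (best of 12, 9); Row gets 3.
- C → Player II plays L (best of 11, 7); Row gets 2.
- D → Player II plays L (best of 10, 1); Row gets 8.
Row's induced payoffs are 9, 3, 2, 8, so Row commits to A. Subgame-perfect outcome: (A, R) with payoffs (9, 11).
For the simultaneous game, intersect best replies.
Row's best replies: L→D; R→C.
Player II's best replies: A→R; B→L; C→L; D→L.
Only (D, L) has each player best-responding; Nash payoffs (8, 10).
Row's commitment gain: 9 − 8 = 1.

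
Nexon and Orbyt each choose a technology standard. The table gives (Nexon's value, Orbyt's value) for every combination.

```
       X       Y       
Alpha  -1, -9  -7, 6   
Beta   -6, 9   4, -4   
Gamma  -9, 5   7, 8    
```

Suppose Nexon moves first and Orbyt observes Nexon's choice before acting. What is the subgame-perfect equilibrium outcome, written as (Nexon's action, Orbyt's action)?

Backward induction with Nexon moving first.
- Alpha → Orbyt plays Y (best of -9, 6); Nexon gets -7.
- Beta → Orbyt plays X (best of 9, -4); Nexon gets -6.
- Gamma → Orbyt plays Y (best of 5, 8); Nexon gets 7.
Among -7, -6, 7, the best is 7 at Gamma. Subgame-perfect outcome: (Gamma, Y) with payoffs (7, 8).

(Gamma, Y)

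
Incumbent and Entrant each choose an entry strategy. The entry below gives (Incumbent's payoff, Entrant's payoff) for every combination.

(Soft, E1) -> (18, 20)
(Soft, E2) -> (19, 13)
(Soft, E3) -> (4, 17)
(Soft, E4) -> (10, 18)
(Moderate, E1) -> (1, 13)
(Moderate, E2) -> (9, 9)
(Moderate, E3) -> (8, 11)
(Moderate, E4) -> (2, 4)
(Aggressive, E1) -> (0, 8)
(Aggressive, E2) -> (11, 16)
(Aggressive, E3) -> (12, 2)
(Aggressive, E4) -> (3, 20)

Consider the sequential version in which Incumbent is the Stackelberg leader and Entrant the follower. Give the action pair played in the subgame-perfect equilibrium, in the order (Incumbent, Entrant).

(Soft, E1)

Backward induction with Incumbent moving first.
- Soft → Entrant plays E1 (best of 20, 13, 17, 18); Incumbent gets 18.
- Moderate → Entrant plays E1 (best of 13, 9, 11, 4); Incumbent gets 1.
- Aggressive → Entrant plays E4 (best of 8, 16, 2, 20); Incumbent gets 3.
Maximizing over 18, 1, 3, Incumbent chooses Soft. Subgame-perfect outcome: (Soft, E1) with payoffs (18, 20).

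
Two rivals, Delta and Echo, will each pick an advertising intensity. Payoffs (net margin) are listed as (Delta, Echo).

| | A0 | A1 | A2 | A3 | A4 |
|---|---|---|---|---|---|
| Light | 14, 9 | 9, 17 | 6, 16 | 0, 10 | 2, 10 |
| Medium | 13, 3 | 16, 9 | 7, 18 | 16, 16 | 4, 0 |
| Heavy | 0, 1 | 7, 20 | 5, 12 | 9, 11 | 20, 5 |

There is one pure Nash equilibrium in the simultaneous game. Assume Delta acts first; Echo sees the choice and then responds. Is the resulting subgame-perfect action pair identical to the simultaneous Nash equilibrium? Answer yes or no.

no

Solve by backward induction (Delta leads).
- Light: BR = A1, leader payoff 9.
- Medium: BR = A2, leader payoff 7.
- Heavy: BR = A1, leader payoff 7.
Maximizing over 9, 7, 7, Delta chooses Light. Subgame-perfect outcome: (Light, A1) with payoffs (9, 17).
Under simultaneous play:
Delta's best replies: A0→Light; A1→Medium; A2→Medium; A3→Medium; A4→Heavy.
Echo's best replies: Light→A1; Medium→A2; Heavy→A1.
The unique mutual best reply is (Medium, A2), giving (7, 18).
Sequential outcome (Light, A1) differs from the Nash profile (Medium, A2).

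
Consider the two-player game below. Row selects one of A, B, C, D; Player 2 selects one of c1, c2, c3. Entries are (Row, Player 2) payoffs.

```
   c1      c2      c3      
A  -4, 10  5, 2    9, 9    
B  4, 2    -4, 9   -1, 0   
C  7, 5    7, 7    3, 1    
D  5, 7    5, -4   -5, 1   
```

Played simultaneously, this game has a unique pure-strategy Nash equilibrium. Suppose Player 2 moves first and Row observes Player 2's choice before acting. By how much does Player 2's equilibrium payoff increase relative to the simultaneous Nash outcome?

2

Solve by backward induction (Player 2 leads).
- c1: Row compares -4, 4, 7, 5 and picks C; Player 2 would get 5.
- c2: Row compares 5, -4, 7, 5 and picks C; Player 2 would get 7.
- c3: Row compares 9, -1, 3, -5 and picks A; Player 2 would get 9.
Among 5, 7, 9, the best is 9 at c3. Subgame-perfect outcome: (A, c3) with payoffs (9, 9).
Under simultaneous play:
Row's best replies: c1→C; c2→C; c3→A.
Player 2's best replies: A→c1; B→c2; C→c2; D→c1.
The unique mutual best reply is (C, c2), giving (7, 7).
Player 2's commitment gain: 9 − 7 = 2.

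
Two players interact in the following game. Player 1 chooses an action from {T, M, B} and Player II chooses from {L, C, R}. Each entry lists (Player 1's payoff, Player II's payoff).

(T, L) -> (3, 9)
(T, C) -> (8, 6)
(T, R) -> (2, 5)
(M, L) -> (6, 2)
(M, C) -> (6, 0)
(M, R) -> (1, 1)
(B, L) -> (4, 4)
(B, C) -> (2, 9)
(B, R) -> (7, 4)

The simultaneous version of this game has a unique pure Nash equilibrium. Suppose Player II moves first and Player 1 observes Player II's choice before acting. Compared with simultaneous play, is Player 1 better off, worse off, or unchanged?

better off

Work backward from Player 1's decision.
- L → Player 1 plays M (best of 3, 6, 4); Player II gets 2.
- C → Player 1 plays T (best of 8, 6, 2); Player II gets 6.
- R → Player 1 plays B (best of 2, 1, 7); Player II gets 4.
Player II's induced payoffs are 2, 6, 4, so Player II commits to C. Subgame-perfect outcome: (T, C) with payoffs (8, 6).
For the simultaneous game, intersect best replies.
Player 1's best replies: L→M; C→T; R→B.
Player II's best replies: T→L; M→L; B→C.
The unique mutual best reply is (M, L), giving (6, 2).
Player 1 earns 8 sequentially versus 6 at the Nash outcome: better off.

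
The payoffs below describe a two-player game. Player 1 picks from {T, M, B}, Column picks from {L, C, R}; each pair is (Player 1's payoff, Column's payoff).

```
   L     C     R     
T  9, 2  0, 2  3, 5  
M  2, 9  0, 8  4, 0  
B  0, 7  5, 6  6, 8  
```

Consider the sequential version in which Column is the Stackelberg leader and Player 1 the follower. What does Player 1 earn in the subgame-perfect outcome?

Player 1 best-responds to each possible Column move:
- L → Player 1 plays T (best of 9, 2, 0); Column gets 2.
- C → Player 1 plays B (best of 0, 0, 5); Column gets 6.
- R → Player 1 plays B (best of 3, 4, 6); Column gets 8.
Column's induced payoffs are 2, 6, 8, so Column commits to R. Subgame-perfect outcome: (B, R) with payoffs (6, 8).

6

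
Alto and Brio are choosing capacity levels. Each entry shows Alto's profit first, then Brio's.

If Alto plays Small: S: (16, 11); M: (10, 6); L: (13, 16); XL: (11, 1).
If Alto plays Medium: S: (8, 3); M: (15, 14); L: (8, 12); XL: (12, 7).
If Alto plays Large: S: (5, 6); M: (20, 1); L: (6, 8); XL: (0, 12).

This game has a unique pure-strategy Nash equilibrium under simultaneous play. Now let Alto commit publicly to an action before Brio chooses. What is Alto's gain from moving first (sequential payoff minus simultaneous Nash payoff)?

2

Solve by backward induction (Alto leads).
- Small: BR = L, leader payoff 13.
- Medium: BR = M, leader payoff 15.
- Large: BR = XL, leader payoff 0.
Among 13, 15, 0, the best is 15 at Medium. Subgame-perfect outcome: (Medium, M) with payoffs (15, 14).
Under simultaneous play:
Alto's best replies: S→Small; M→Large; L→Small; XL→Medium.
Brio's best replies: Small→L; Medium→M; Large→XL.
The unique mutual best reply is (Small, L), giving (13, 16).
Alto's commitment gain: 15 − 13 = 2.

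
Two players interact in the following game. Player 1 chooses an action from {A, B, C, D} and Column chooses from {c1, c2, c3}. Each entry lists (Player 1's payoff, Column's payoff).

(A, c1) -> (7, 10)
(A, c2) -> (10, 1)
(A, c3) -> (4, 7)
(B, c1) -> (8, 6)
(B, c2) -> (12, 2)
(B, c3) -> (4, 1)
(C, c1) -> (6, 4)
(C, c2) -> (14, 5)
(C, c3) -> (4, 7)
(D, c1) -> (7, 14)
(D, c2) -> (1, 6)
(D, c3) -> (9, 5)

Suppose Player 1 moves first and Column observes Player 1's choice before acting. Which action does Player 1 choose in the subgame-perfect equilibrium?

B

Work backward from Column's decision.
- A: BR = c1, leader payoff 7.
- B: BR = c1, leader payoff 8.
- C: BR = c3, leader payoff 4.
- D: BR = c1, leader payoff 7.
Maximizing over 7, 8, 4, 7, Player 1 chooses B. Subgame-perfect outcome: (B, c1) with payoffs (8, 6).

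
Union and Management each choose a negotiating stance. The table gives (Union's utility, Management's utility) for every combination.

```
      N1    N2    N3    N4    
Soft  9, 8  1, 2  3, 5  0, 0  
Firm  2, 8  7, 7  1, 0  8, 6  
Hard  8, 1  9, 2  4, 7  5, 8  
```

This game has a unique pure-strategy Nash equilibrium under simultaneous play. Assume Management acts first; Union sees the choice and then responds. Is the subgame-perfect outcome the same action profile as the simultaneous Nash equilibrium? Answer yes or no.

yes

Backward induction with Management moving first.
- N1: Union compares 9, 2, 8 and picks Soft; Management would get 8.
- N2: Union compares 1, 7, 9 and picks Hard; Management would get 2.
- N3: Union compares 3, 1, 4 and picks Hard; Management would get 7.
- N4: Union compares 0, 8, 5 and picks Firm; Management would get 6.
Management's induced payoffs are 8, 2, 7, 6, so Management commits to N1. Subgame-perfect outcome: (Soft, N1) with payoffs (9, 8).
For the simultaneous game, intersect best replies.
Union's best replies: N1→Soft; N2→Hard; N3→Hard; N4→Firm.
Management's best replies: Soft→N1; Firm→N1; Hard→N4.
The unique mutual best reply is (Soft, N1), giving (9, 8).
Sequential outcome (Soft, N1) coincides with the Nash profile (Soft, N1).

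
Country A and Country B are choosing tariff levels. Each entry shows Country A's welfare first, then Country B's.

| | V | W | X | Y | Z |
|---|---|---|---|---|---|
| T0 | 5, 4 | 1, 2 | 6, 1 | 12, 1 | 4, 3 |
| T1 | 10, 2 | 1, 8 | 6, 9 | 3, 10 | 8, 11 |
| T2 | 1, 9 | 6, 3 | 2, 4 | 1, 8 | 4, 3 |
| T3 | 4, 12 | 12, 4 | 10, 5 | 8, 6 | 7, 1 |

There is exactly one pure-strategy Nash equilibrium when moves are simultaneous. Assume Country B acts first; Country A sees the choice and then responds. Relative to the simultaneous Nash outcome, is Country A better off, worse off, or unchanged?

Solve by backward induction (Country B leads).
- V → Country A plays T1 (best of 5, 10, 1, 4); Country B gets 2.
- W → Country A plays T3 (best of 1, 1, 6, 12); Country B gets 4.
- X → Country A plays T3 (best of 6, 6, 2, 10); Country B gets 5.
- Y → Country A plays T0 (best of 12, 3, 1, 8); Country B gets 1.
- Z → Country A plays T1 (best of 4, 8, 4, 7); Country B gets 11.
Maximizing over 2, 4, 5, 1, 11, Country B chooses Z. Subgame-perfect outcome: (T1, Z) with payoffs (8, 11).
Now find the simultaneous Nash equilibrium.
Country A's best replies: V→T1; W→T3; X→T3; Y→T0; Z→T1.
Country B's best replies: T0→V; T1→Z; T2→V; T3→V.
The unique mutual best reply is (T1, Z), giving (8, 11).
Country A earns 8 sequentially versus 8 at the Nash outcome: unchanged.

unchanged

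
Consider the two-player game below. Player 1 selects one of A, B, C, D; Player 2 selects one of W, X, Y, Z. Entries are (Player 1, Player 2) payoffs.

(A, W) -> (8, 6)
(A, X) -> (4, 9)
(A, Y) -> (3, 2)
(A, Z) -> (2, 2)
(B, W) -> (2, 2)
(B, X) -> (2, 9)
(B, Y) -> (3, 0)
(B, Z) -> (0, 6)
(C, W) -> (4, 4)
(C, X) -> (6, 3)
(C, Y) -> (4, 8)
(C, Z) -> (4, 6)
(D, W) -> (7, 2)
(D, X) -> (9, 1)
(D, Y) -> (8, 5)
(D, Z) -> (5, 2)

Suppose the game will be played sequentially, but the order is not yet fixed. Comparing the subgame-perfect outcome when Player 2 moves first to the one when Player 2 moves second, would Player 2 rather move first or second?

If Player 1 leads: Player 2's best replies are A→X, B→X, C→Y, D→Y; Player 1's induced payoffs 4, 2, 4, 8; outcome (D, Y), payoffs (8, 5).
If Player 2 leads: Player 1's best replies are W→A, X→D, Y→D, Z→D; Player 2's induced payoffs 6, 1, 5, 2; outcome (A, W), payoffs (8, 6).
Player 2 gets 6 moving first and 5 moving second, so Player 2 prefers to move first.

first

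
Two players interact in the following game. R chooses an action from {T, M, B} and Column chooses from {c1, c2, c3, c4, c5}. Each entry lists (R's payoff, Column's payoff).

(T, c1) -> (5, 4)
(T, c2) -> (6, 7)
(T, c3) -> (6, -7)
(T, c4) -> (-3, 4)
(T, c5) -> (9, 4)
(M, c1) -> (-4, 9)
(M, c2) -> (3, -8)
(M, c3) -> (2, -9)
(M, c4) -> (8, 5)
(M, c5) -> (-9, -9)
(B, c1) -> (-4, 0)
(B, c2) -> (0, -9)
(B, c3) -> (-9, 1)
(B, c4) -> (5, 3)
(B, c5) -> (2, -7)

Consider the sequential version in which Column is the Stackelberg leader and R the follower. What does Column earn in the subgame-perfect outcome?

Backward induction with Column moving first.
- c1: BR = T, leader payoff 4.
- c2: BR = T, leader payoff 7.
- c3: BR = T, leader payoff -7.
- c4: BR = M, leader payoff 5.
- c5: BR = T, leader payoff 4.
Column's induced payoffs are 4, 7, -7, 5, 4, so Column commits to c2. Subgame-perfect outcome: (T, c2) with payoffs (6, 7).

7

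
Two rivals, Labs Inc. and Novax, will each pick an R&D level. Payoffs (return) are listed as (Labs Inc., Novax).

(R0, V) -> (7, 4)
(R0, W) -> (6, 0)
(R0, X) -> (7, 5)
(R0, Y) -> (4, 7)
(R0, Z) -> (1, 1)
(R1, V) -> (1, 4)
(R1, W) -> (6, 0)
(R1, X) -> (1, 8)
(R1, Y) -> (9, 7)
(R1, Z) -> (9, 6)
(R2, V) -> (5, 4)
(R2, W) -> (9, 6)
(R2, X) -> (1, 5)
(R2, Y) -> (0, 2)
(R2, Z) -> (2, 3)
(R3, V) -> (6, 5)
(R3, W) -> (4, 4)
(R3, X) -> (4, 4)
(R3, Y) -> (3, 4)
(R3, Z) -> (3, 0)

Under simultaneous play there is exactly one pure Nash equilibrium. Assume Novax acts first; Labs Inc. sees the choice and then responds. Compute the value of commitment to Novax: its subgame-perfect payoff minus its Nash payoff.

Backward induction with Novax moving first.
- V: Labs Inc. compares 7, 1, 5, 6 and picks R0; Novax would get 4.
- W: Labs Inc. compares 6, 6, 9, 4 and picks R2; Novax would get 6.
- X: Labs Inc. compares 7, 1, 1, 4 and picks R0; Novax would get 5.
- Y: Labs Inc. compares 4, 9, 0, 3 and picks R1; Novax would get 7.
- Z: Labs Inc. compares 1, 9, 2, 3 and picks R1; Novax would get 6.
Maximizing over 4, 6, 5, 7, 6, Novax chooses Y. Subgame-perfect outcome: (R1, Y) with payoffs (9, 7).
Under simultaneous play:
Labs Inc.'s best replies: V→R0; W→R2; X→R0; Y→R1; Z→R1.
Novax's best replies: R0→Y; R1→X; R2→W; R3→V.
The unique mutual best reply is (R2, W), giving (9, 6).
Novax's commitment gain: 7 − 6 = 1.

1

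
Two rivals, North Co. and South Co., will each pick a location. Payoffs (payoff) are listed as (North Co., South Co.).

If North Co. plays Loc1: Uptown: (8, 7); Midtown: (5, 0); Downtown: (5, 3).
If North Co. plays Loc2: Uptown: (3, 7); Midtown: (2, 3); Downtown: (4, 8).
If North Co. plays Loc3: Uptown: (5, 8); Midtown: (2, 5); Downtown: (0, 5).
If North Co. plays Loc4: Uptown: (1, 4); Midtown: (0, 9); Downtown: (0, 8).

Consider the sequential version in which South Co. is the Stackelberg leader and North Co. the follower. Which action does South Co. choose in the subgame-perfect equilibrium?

Uptown

Solve by backward induction (South Co. leads).
- Uptown: BR = Loc1, leader payoff 7.
- Midtown: BR = Loc1, leader payoff 0.
- Downtown: BR = Loc1, leader payoff 3.
Maximizing over 7, 0, 3, South Co. chooses Uptown. Subgame-perfect outcome: (Loc1, Uptown) with payoffs (8, 7).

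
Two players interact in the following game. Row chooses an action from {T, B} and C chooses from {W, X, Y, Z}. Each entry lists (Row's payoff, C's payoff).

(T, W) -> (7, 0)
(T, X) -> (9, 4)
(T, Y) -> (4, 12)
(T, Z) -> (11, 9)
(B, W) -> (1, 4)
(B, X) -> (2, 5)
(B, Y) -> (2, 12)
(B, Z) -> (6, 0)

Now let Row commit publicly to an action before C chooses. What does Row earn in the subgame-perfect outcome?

4

Work backward from C's decision.
- T: BR = Y, leader payoff 4.
- B: BR = Y, leader payoff 2.
Among 4, 2, the best is 4 at T. Subgame-perfect outcome: (T, Y) with payoffs (4, 12).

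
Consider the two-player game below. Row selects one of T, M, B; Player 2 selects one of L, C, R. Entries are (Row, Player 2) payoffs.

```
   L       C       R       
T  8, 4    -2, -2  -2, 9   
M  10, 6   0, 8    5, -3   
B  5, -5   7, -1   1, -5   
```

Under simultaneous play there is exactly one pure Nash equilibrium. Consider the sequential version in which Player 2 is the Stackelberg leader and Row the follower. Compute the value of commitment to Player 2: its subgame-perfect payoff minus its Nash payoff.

7

Solve by backward induction (Player 2 leads).
- L → Row plays M (best of 8, 10, 5); Player 2 gets 6.
- C → Row plays B (best of -2, 0, 7); Player 2 gets -1.
- R → Row plays M (best of -2, 5, 1); Player 2 gets -3.
Among 6, -1, -3, the best is 6 at L. Subgame-perfect outcome: (M, L) with payoffs (10, 6).
For the simultaneous game, intersect best replies.
Row's best replies: L→M; C→B; R→M.
Player 2's best replies: T→R; M→C; B→C.
Only (B, C) has each player best-responding; Nash payoffs (7, -1).
Player 2's commitment gain: 6 − -1 = 7.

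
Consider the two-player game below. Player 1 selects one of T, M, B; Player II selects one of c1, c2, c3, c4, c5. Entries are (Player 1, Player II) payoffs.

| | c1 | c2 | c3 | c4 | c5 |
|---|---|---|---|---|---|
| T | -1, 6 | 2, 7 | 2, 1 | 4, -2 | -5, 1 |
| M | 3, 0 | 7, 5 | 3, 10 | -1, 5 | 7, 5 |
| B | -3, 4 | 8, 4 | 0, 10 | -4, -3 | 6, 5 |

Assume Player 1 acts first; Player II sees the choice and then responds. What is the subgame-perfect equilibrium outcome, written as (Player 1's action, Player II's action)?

(M, c3)

Work backward from Player II's decision.
- T: Player II compares 6, 7, 1, -2, 1 and picks c2; Player 1 would get 2.
- M: Player II compares 0, 5, 10, 5, 5 and picks c3; Player 1 would get 3.
- B: Player II compares 4, 4, 10, -3, 5 and picks c3; Player 1 would get 0.
Maximizing over 2, 3, 0, Player 1 chooses M. Subgame-perfect outcome: (M, c3) with payoffs (3, 10).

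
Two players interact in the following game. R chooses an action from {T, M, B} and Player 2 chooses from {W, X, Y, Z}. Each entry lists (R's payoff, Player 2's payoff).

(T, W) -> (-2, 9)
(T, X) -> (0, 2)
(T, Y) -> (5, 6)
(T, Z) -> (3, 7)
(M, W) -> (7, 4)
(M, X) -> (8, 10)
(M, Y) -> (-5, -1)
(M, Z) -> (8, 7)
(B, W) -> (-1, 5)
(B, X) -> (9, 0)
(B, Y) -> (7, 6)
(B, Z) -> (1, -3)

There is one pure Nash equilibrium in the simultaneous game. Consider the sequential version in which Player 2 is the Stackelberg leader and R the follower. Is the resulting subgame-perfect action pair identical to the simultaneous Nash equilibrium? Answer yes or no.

no

Work backward from R's decision.
- W: R compares -2, 7, -1 and picks M; Player 2 would get 4.
- X: R compares 0, 8, 9 and picks B; Player 2 would get 0.
- Y: R compares 5, -5, 7 and picks B; Player 2 would get 6.
- Z: R compares 3, 8, 1 and picks M; Player 2 would get 7.
Among 4, 0, 6, 7, the best is 7 at Z. Subgame-perfect outcome: (M, Z) with payoffs (8, 7).
Now find the simultaneous Nash equilibrium.
R's best replies: W→M; X→B; Y→B; Z→M.
Player 2's best replies: T→W; M→X; B→Y.
Only (B, Y) has each player best-responding; Nash payoffs (7, 6).
Sequential outcome (M, Z) differs from the Nash profile (B, Y).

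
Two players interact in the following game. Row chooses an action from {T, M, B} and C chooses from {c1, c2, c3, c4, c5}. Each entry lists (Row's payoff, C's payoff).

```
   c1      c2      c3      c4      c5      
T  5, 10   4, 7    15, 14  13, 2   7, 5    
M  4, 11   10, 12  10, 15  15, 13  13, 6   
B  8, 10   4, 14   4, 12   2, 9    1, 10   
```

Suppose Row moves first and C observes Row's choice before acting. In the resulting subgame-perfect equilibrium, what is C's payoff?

C best-responds to each possible Row move:
- T: BR = c3, leader payoff 15.
- M: BR = c3, leader payoff 10.
- B: BR = c2, leader payoff 4.
Among 15, 10, 4, the best is 15 at T. Subgame-perfect outcome: (T, c3) with payoffs (15, 14).

14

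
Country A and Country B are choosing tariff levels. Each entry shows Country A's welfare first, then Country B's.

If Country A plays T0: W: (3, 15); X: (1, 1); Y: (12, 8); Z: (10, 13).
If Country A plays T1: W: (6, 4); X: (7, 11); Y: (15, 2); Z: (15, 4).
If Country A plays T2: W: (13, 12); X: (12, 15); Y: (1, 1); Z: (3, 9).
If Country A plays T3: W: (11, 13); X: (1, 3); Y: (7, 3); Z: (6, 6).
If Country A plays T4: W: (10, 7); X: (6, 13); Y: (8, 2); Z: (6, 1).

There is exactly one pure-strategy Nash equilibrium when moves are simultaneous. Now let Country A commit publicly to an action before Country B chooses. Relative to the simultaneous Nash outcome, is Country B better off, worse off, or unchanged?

Solve by backward induction (Country A leads).
- T0: Country B compares 15, 1, 8, 13 and picks W; Country A would get 3.
- T1: Country B compares 4, 11, 2, 4 and picks X; Country A would get 7.
- T2: Country B compares 12, 15, 1, 9 and picks X; Country A would get 12.
- T3: Country B compares 13, 3, 3, 6 and picks W; Country A would get 11.
- T4: Country B compares 7, 13, 2, 1 and picks X; Country A would get 6.
Maximizing over 3, 7, 12, 11, 6, Country A chooses T2. Subgame-perfect outcome: (T2, X) with payoffs (12, 15).
Now find the simultaneous Nash equilibrium.
Country A's best replies: W→T2; X→T2; Y→T1; Z→T1.
Country B's best replies: T0→W; T1→X; T2→X; T3→W; T4→X.
Only (T2, X) has each player best-responding; Nash payoffs (12, 15).
Country B earns 15 sequentially versus 15 at the Nash outcome: unchanged.

unchanged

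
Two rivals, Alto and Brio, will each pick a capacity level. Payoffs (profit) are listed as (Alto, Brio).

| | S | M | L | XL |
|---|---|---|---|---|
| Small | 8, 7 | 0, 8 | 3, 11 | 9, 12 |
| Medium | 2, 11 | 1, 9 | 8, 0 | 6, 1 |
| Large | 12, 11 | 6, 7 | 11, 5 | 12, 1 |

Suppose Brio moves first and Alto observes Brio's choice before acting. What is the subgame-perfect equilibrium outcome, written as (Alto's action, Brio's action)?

Backward induction with Brio moving first.
- S: Alto compares 8, 2, 12 and picks Large; Brio would get 11.
- M: Alto compares 0, 1, 6 and picks Large; Brio would get 7.
- L: Alto compares 3, 8, 11 and picks Large; Brio would get 5.
- XL: Alto compares 9, 6, 12 and picks Large; Brio would get 1.
Among 11, 7, 5, 1, the best is 11 at S. Subgame-perfect outcome: (Large, S) with payoffs (12, 11).

(Large, S)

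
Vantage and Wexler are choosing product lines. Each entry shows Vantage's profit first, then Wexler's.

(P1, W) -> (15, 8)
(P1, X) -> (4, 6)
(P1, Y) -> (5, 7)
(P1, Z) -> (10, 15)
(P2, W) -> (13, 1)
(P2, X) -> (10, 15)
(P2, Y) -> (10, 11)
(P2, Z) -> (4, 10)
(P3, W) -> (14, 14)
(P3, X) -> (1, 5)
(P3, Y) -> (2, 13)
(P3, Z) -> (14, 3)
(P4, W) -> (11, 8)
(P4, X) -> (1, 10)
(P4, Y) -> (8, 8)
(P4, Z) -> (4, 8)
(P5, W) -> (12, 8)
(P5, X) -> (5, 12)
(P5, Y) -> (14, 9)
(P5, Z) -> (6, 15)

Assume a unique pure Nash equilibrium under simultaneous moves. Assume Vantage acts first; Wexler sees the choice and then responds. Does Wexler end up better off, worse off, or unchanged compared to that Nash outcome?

Wexler best-responds to each possible Vantage move:
- P1 → Wexler plays Z (best of 8, 6, 7, 15); Vantage gets 10.
- P2 → Wexler plays X (best of 1, 15, 11, 10); Vantage gets 10.
- P3 → Wexler plays W (best of 14, 5, 13, 3); Vantage gets 14.
- P4 → Wexler plays X (best of 8, 10, 8, 8); Vantage gets 1.
- P5 → Wexler plays Z (best of 8, 12, 9, 15); Vantage gets 6.
Vantage's induced payoffs are 10, 10, 14, 1, 6, so Vantage commits to P3. Subgame-perfect outcome: (P3, W) with payoffs (14, 14).
Now find the simultaneous Nash equilibrium.
Vantage's best replies: W→P1; X→P2; Y→P5; Z→P3.
Wexler's best replies: P1→Z; P2→X; P3→W; P4→X; P5→Z.
Only (P2, X) has each player best-responding; Nash payoffs (10, 15).
Wexler earns 14 sequentially versus 15 at the Nash outcome: worse off.

worse off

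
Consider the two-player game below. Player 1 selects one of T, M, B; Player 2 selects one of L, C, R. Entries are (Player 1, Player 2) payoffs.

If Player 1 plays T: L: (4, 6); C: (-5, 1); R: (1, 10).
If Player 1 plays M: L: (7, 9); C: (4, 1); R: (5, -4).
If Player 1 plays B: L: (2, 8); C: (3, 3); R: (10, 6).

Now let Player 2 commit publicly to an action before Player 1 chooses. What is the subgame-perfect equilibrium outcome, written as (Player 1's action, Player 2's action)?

(M, L)

Solve by backward induction (Player 2 leads).
- L: BR = M, leader payoff 9.
- C: BR = M, leader payoff 1.
- R: BR = B, leader payoff 6.
Maximizing over 9, 1, 6, Player 2 chooses L. Subgame-perfect outcome: (M, L) with payoffs (7, 9).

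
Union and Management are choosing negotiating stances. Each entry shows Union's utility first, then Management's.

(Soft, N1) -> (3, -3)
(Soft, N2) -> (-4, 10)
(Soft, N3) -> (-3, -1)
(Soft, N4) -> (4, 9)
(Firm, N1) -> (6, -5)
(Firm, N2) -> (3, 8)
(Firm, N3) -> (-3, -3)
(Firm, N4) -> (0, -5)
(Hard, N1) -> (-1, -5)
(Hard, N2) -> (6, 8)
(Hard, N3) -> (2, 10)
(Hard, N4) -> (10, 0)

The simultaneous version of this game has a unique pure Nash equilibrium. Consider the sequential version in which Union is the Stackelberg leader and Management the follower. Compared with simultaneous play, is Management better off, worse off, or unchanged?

worse off

Work backward from Management's decision.
- Soft: Management compares -3, 10, -1, 9 and picks N2; Union would get -4.
- Firm: Management compares -5, 8, -3, -5 and picks N2; Union would get 3.
- Hard: Management compares -5, 8, 10, 0 and picks N3; Union would get 2.
Union's induced payoffs are -4, 3, 2, so Union commits to Firm. Subgame-perfect outcome: (Firm, N2) with payoffs (3, 8).
Under simultaneous play:
Union's best replies: N1→Firm; N2→Hard; N3→Hard; N4→Hard.
Management's best replies: Soft→N2; Firm→N2; Hard→N3.
Only (Hard, N3) has each player best-responding; Nash payoffs (2, 10).
Management earns 8 sequentially versus 10 at the Nash outcome: worse off.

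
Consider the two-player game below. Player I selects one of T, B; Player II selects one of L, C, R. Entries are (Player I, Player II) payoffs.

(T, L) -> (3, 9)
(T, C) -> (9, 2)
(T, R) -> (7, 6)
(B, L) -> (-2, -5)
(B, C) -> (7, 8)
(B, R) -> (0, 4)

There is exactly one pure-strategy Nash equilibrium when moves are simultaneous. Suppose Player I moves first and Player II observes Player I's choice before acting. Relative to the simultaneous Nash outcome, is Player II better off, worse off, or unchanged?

Solve by backward induction (Player I leads).
- T → Player II plays L (best of 9, 2, 6); Player I gets 3.
- B → Player II plays C (best of -5, 8, 4); Player I gets 7.
Player I's induced payoffs are 3, 7, so Player I commits to B. Subgame-perfect outcome: (B, C) with payoffs (7, 8).
For the simultaneous game, intersect best replies.
Player I's best replies: L→T; C→T; R→T.
Player II's best replies: T→L; B→C.
Only (T, L) has each player best-responding; Nash payoffs (3, 9).
Player II earns 8 sequentially versus 9 at the Nash outcome: worse off.

worse off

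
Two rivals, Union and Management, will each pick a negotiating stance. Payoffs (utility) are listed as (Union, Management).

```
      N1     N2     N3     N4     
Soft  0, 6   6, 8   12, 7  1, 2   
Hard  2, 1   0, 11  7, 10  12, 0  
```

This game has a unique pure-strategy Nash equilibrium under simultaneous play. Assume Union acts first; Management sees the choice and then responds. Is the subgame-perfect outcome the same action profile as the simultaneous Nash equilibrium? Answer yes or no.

Backward induction with Union moving first.
- Soft → Management plays N2 (best of 6, 8, 7, 2); Union gets 6.
- Hard → Management plays N2 (best of 1, 11, 10, 0); Union gets 0.
Maximizing over 6, 0, Union chooses Soft. Subgame-perfect outcome: (Soft, N2) with payoffs (6, 8).
For the simultaneous game, intersect best replies.
Union's best replies: N1→Hard; N2→Soft; N3→Soft; N4→Hard.
Management's best replies: Soft→N2; Hard→N2.
The unique mutual best reply is (Soft, N2), giving (6, 8).
Sequential outcome (Soft, N2) coincides with the Nash profile (Soft, N2).

yes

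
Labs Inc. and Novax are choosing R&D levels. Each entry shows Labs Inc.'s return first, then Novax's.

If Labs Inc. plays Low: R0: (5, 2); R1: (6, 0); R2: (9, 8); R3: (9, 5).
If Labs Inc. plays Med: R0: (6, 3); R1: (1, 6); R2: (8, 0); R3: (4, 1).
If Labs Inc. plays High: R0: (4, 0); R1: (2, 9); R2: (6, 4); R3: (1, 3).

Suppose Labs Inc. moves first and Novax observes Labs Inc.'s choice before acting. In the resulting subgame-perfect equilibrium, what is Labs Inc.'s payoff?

9

Solve by backward induction (Labs Inc. leads).
- Low: Novax compares 2, 0, 8, 5 and picks R2; Labs Inc. would get 9.
- Med: Novax compares 3, 6, 0, 1 and picks R1; Labs Inc. would get 1.
- High: Novax compares 0, 9, 4, 3 and picks R1; Labs Inc. would get 2.
Maximizing over 9, 1, 2, Labs Inc. chooses Low. Subgame-perfect outcome: (Low, R2) with payoffs (9, 8).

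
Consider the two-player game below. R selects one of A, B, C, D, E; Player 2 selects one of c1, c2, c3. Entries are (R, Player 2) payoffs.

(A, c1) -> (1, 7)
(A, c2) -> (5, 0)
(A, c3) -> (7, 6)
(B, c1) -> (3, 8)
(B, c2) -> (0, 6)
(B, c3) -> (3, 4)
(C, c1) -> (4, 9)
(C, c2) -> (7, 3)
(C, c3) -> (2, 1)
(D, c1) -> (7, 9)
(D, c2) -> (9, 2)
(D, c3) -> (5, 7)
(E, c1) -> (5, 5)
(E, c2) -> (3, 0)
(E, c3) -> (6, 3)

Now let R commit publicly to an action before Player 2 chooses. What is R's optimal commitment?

Solve by backward induction (R leads).
- A → Player 2 plays c1 (best of 7, 0, 6); R gets 1.
- B → Player 2 plays c1 (best of 8, 6, 4); R gets 3.
- C → Player 2 plays c1 (best of 9, 3, 1); R gets 4.
- D → Player 2 plays c1 (best of 9, 2, 7); R gets 7.
- E → Player 2 plays c1 (best of 5, 0, 3); R gets 5.
R's induced payoffs are 1, 3, 4, 7, 5, so R commits to D. Subgame-perfect outcome: (D, c1) with payoffs (7, 9).

D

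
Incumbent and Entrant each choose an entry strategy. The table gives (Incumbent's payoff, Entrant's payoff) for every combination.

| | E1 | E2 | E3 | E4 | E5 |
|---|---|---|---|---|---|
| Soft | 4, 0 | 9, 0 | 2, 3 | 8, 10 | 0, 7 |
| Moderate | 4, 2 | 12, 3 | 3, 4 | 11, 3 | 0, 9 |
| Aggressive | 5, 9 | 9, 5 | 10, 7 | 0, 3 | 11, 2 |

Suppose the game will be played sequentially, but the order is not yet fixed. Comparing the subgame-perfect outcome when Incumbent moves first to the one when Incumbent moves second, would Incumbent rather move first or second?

first

If Incumbent leads: Entrant's best replies are Soft→E4, Moderate→E5, Aggressive→E1; Incumbent's induced payoffs 8, 0, 5; outcome (Soft, E4), payoffs (8, 10).
If Entrant leads: Incumbent's best replies are E1→Aggressive, E2→Moderate, E3→Aggressive, E4→Moderate, E5→Aggressive; Entrant's induced payoffs 9, 3, 7, 3, 2; outcome (Aggressive, E1), payoffs (5, 9).
Incumbent gets 8 moving first and 5 moving second, so Incumbent prefers to move first.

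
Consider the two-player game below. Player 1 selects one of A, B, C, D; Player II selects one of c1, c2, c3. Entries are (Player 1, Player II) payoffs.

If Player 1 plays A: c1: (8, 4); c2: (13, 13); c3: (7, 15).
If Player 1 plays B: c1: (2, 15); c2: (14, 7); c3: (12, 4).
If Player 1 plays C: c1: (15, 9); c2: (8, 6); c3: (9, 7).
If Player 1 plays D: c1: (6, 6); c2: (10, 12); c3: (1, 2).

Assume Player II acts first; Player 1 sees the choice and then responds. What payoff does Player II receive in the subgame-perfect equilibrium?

Backward induction with Player II moving first.
- c1 → Player 1 plays C (best of 8, 2, 15, 6); Player II gets 9.
- c2 → Player 1 plays B (best of 13, 14, 8, 10); Player II gets 7.
- c3 → Player 1 plays B (best of 7, 12, 9, 1); Player II gets 4.
Maximizing over 9, 7, 4, Player II chooses c1. Subgame-perfect outcome: (C, c1) with payoffs (15, 9).

9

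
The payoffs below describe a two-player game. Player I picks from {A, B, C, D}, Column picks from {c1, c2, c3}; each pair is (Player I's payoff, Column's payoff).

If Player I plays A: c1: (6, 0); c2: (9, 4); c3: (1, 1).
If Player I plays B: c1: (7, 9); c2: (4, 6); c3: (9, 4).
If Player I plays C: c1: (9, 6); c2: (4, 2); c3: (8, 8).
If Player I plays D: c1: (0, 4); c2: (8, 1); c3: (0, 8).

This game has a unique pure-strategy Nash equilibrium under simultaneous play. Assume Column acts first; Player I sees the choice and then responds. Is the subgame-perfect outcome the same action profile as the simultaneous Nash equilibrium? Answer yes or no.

no

Work backward from Player I's decision.
- c1: Player I compares 6, 7, 9, 0 and picks C; Column would get 6.
- c2: Player I compares 9, 4, 4, 8 and picks A; Column would get 4.
- c3: Player I compares 1, 9, 8, 0 and picks B; Column would get 4.
Among 6, 4, 4, the best is 6 at c1. Subgame-perfect outcome: (C, c1) with payoffs (9, 6).
Now find the simultaneous Nash equilibrium.
Player I's best replies: c1→C; c2→A; c3→B.
Column's best replies: A→c2; B→c1; C→c3; D→c3.
The unique mutual best reply is (A, c2), giving (9, 4).
Sequential outcome (C, c1) differs from the Nash profile (A, c2).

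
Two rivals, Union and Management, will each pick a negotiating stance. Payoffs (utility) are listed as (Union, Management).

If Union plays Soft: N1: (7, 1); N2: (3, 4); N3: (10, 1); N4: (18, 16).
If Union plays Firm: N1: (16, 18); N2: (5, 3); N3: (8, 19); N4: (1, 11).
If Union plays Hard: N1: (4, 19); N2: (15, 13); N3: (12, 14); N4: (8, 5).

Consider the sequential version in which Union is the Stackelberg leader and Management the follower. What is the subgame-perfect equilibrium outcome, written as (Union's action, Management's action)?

Work backward from Management's decision.
- Soft: Management compares 1, 4, 1, 16 and picks N4; Union would get 18.
- Firm: Management compares 18, 3, 19, 11 and picks N3; Union would get 8.
- Hard: Management compares 19, 13, 14, 5 and picks N1; Union would get 4.
Union's induced payoffs are 18, 8, 4, so Union commits to Soft. Subgame-perfect outcome: (Soft, N4) with payoffs (18, 16).

(Soft, N4)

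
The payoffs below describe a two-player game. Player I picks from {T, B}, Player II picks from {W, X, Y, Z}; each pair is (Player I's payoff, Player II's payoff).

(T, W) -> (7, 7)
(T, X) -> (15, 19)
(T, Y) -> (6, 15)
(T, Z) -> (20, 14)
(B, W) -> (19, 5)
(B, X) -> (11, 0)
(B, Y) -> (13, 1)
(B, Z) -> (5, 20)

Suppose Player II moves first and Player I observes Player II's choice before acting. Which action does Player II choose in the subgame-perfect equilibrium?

Solve by backward induction (Player II leads).
- W → Player I plays B (best of 7, 19); Player II gets 5.
- X → Player I plays T (best of 15, 11); Player II gets 19.
- Y → Player I plays B (best of 6, 13); Player II gets 1.
- Z → Player I plays T (best of 20, 5); Player II gets 14.
Player II's induced payoffs are 5, 19, 1, 14, so Player II commits to X. Subgame-perfect outcome: (T, X) with payoffs (15, 19).

X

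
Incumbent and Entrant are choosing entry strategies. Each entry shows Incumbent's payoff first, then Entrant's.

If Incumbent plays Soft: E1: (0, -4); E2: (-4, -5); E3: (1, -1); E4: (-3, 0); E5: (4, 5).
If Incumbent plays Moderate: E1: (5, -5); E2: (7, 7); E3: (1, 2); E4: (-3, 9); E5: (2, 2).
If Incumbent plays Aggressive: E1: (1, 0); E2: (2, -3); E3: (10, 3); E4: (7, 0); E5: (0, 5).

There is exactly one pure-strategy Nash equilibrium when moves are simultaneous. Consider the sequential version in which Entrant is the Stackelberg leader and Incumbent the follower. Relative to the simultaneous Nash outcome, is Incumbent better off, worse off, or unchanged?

Incumbent best-responds to each possible Entrant move:
- E1: Incumbent compares 0, 5, 1 and picks Moderate; Entrant would get -5.
- E2: Incumbent compares -4, 7, 2 and picks Moderate; Entrant would get 7.
- E3: Incumbent compares 1, 1, 10 and picks Aggressive; Entrant would get 3.
- E4: Incumbent compares -3, -3, 7 and picks Aggressive; Entrant would get 0.
- E5: Incumbent compares 4, 2, 0 and picks Soft; Entrant would get 5.
Maximizing over -5, 7, 3, 0, 5, Entrant chooses E2. Subgame-perfect outcome: (Moderate, E2) with payoffs (7, 7).
Now find the simultaneous Nash equilibrium.
Incumbent's best replies: E1→Moderate; E2→Moderate; E3→Aggressive; E4→Aggressive; E5→Soft.
Entrant's best replies: Soft→E5; Moderate→E4; Aggressive→E5.
The unique mutual best reply is (Soft, E5), giving (4, 5).
Incumbent earns 7 sequentially versus 4 at the Nash outcome: better off.

better off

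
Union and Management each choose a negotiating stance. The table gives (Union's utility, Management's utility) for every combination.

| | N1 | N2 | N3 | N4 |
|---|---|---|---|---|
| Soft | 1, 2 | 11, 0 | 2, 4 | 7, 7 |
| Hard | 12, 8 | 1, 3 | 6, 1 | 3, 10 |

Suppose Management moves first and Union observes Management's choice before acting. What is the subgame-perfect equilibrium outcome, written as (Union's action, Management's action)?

Solve by backward induction (Management leads).
- N1: Union compares 1, 12 and picks Hard; Management would get 8.
- N2: Union compares 11, 1 and picks Soft; Management would get 0.
- N3: Union compares 2, 6 and picks Hard; Management would get 1.
- N4: Union compares 7, 3 and picks Soft; Management would get 7.
Maximizing over 8, 0, 1, 7, Management chooses N1. Subgame-perfect outcome: (Hard, N1) with payoffs (12, 8).

(Hard, N1)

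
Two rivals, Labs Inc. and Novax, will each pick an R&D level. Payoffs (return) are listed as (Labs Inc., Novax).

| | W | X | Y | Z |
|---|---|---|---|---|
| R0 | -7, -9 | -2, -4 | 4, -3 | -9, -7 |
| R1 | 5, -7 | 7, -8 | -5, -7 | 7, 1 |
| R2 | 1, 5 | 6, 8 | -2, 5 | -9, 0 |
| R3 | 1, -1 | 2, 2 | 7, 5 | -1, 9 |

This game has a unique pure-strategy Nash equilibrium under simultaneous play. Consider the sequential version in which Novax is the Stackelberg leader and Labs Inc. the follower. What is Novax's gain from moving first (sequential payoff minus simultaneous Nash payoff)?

Solve by backward induction (Novax leads).
- W → Labs Inc. plays R1 (best of -7, 5, 1, 1); Novax gets -7.
- X → Labs Inc. plays R1 (best of -2, 7, 6, 2); Novax gets -8.
- Y → Labs Inc. plays R3 (best of 4, -5, -2, 7); Novax gets 5.
- Z → Labs Inc. plays R1 (best of -9, 7, -9, -1); Novax gets 1.
Among -7, -8, 5, 1, the best is 5 at Y. Subgame-perfect outcome: (R3, Y) with payoffs (7, 5).
Now find the simultaneous Nash equilibrium.
Labs Inc.'s best replies: W→R1; X→R1; Y→R3; Z→R1.
Novax's best replies: R0→Y; R1→Z; R2→X; R3→Z.
The unique mutual best reply is (R1, Z), giving (7, 1).
Novax's commitment gain: 5 − 1 = 4.

4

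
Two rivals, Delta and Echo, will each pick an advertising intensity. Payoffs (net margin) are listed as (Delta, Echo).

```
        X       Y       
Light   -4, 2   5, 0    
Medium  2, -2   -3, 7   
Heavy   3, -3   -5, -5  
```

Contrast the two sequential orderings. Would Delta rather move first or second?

second

If Delta leads: Echo's best replies are Light→X, Medium→Y, Heavy→X; Delta's induced payoffs -4, -3, 3; outcome (Heavy, X), payoffs (3, -3).
If Echo leads: Delta's best replies are X→Heavy, Y→Light; Echo's induced payoffs -3, 0; outcome (Light, Y), payoffs (5, 0).
Delta gets 3 moving first and 5 moving second, so Delta prefers to move second.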